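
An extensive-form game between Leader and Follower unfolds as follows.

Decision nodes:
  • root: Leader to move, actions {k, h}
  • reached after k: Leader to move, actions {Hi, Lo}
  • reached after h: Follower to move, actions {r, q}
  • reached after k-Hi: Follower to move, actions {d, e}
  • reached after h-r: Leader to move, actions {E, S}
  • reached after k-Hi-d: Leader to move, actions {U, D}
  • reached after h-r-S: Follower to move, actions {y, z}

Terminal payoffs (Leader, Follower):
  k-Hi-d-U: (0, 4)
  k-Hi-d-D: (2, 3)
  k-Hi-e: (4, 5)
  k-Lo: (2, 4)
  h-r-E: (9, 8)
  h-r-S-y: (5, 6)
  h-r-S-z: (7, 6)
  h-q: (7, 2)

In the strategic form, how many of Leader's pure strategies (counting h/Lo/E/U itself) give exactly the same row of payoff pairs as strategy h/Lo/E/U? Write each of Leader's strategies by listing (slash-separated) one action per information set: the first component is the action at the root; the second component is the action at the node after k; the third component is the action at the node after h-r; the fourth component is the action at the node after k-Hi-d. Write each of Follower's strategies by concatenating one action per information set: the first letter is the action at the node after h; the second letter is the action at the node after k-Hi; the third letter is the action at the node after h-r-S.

4

Row for h/Lo/E/U (columns rdy, rdz, rey, rez, qdy, qdz, qey, qez): (9,8) (9,8) (9,8) (9,8) (7,2) (7,2) (7,2) (7,2).
Under h/Lo/E/U, Leader's choice at the node after k and at the node after k-Hi-d can never be reached regardless of what Follower does, so varying those choices leaves every outcome unchanged.
Holding the reachable choices fixed and varying the unreachable ones freely already gives 2 × 2 = 4 equivalent strategies.
No other strategy reproduces this row, so those 4 are the full class: h/Hi/E/U, h/Hi/E/D, h/Lo/E/U, h/Lo/E/D.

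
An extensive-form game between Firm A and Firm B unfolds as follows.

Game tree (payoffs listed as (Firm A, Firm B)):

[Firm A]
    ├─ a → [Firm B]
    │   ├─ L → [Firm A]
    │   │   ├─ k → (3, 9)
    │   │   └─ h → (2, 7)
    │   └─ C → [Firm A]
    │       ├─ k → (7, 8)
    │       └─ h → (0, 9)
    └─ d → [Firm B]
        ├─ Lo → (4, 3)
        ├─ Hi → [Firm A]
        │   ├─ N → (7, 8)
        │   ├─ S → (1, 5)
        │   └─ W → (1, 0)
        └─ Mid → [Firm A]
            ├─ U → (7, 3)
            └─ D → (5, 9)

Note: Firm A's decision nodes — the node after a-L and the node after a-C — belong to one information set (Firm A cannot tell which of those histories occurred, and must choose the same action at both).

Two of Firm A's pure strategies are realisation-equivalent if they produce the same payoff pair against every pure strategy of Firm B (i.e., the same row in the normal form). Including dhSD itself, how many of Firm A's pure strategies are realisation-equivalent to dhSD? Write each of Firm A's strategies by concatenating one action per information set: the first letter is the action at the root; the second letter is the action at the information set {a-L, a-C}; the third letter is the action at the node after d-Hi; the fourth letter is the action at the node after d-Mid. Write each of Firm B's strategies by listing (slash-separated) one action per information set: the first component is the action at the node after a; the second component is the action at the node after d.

Row for dhSD (columns L/Lo, L/Hi, L/Mid, C/Lo, C/Hi, C/Mid): (4,3) (1,5) (5,9) (4,3) (1,5) (5,9).
Under dhSD, Firm A's choice at the information set {a-L, a-C} can never be reached regardless of what Firm B does, so varying those choices leaves every outcome unchanged.
Holding the reachable choices fixed and varying the unreachable one freely already gives 2 equivalent strategies.
No other strategy reproduces this row, so those 2 are the full class: dkSD, dhSD.

2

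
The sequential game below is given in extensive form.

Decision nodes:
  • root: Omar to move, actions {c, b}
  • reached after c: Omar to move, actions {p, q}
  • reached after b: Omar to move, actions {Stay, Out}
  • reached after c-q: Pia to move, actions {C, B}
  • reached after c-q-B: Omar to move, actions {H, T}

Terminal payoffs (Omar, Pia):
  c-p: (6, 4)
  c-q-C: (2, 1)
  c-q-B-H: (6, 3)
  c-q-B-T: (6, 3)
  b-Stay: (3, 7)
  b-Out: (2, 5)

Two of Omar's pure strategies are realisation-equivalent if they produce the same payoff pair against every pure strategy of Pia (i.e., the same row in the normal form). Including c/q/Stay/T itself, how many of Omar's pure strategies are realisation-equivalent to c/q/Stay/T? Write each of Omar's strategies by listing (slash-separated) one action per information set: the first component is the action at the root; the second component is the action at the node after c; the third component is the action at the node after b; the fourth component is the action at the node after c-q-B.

Row for c/q/Stay/T (columns C, B): (2,1) (6,3).
Under c/q/Stay/T, Omar's choice at the node after b can never be reached regardless of what Pia does, so varying those choices leaves every outcome unchanged.
Holding the reachable choices fixed and varying the unreachable one freely already gives 2 equivalent strategies.
Checking the remaining rows, c/q/Stay/H, c/q/Out/H also happen to give the same payoffs in every column, bringing the total to 4: c/q/Stay/H, c/q/Stay/T, c/q/Out/H, c/q/Out/T.

4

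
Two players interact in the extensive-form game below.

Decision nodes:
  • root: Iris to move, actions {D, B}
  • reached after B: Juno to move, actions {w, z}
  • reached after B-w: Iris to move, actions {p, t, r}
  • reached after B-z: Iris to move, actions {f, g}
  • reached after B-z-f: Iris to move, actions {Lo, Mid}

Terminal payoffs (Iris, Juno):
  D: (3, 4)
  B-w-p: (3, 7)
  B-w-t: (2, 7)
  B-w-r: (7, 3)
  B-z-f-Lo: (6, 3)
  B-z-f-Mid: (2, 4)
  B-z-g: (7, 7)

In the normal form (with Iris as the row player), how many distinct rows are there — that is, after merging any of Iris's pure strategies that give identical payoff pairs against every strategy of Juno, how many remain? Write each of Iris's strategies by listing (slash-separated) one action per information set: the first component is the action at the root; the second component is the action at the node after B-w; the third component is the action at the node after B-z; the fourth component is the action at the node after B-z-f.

Iris has 24 pure strategies: D/p/f/Lo, D/p/f/Mid, D/p/g/Lo, D/p/g/Mid, D/t/f/Lo, D/t/f/Mid, D/t/g/Lo, D/t/g/Mid, D/r/f/Lo, D/r/f/Mid, D/r/g/Lo, D/r/g/Mid, B/p/f/Lo, B/p/f/Mid, B/p/g/Lo, B/p/g/Mid, B/t/f/Lo, B/t/f/Mid, B/t/g/Lo, B/t/g/Mid, B/r/f/Lo, B/r/f/Mid, B/r/g/Lo, B/r/g/Mid. Columns: w, z.
{D/p/f/Lo, D/p/f/Mid, D/p/g/Lo, D/p/g/Mid, D/t/f/Lo, D/t/f/Mid, D/t/g/Lo, D/t/g/Mid, D/r/f/Lo, D/r/f/Mid, D/r/g/Lo, D/r/g/Mid} → row (3,4) (3,4)
{B/p/f/Lo} → row (3,7) (6,3)
{B/p/f/Mid} → row (3,7) (2,4)
{B/p/g/Lo, B/p/g/Mid} → row (3,7) (7,7)
{B/t/f/Lo} → row (2,7) (6,3)
{B/t/f/Mid} → row (2,7) (2,4)
{B/t/g/Lo, B/t/g/Mid} → row (2,7) (7,7)
{B/r/f/Lo} → row (7,3) (6,3)
{B/r/f/Mid} → row (7,3) (2,4)
{B/r/g/Lo, B/r/g/Mid} → row (7,3) (7,7)
That's 10 distinct rows out of 24 strategies.

10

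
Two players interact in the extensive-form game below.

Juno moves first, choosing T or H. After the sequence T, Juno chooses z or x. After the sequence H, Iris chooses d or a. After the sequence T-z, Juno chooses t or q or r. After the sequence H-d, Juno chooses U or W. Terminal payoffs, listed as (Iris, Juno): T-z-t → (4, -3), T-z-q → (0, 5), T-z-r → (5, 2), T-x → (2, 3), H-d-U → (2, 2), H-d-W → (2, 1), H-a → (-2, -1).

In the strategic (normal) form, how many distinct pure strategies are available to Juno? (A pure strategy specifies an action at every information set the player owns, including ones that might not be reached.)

24

Juno owns the root with actions {T, H} — two choices.
Juno owns the node after T with actions {z, x} — two choices.
Juno owns the node after T-z with actions {t, q, r} — three choices.
Juno owns the node after H-d with actions {U, W} — two choices.
A pure strategy fixes one action at each information set independently, so the count is the product 2 × 2 × 3 × 2 = 24.
(For reference, Iris has 2 pure strategies, giving a 24×2 normal-form matrix.)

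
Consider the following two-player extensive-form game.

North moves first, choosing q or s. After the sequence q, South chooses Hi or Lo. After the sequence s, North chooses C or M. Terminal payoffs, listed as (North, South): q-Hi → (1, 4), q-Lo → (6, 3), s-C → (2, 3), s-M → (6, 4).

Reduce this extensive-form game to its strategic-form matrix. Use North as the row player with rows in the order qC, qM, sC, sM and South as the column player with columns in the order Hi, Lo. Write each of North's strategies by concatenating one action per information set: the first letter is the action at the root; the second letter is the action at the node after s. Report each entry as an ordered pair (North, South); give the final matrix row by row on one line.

qC: (1,4) (6,3) | qM: (1,4) (6,3) | sC: (2,3) (2,3) | sM: (6,4) (6,4)

Row qC: Hi→(1,4), Lo→(6,3)
Row qM: Hi→(1,4), Lo→(6,3)
Row sC: Hi→(2,3), Lo→(2,3)
Row sM: Hi→(6,4), Lo→(6,4)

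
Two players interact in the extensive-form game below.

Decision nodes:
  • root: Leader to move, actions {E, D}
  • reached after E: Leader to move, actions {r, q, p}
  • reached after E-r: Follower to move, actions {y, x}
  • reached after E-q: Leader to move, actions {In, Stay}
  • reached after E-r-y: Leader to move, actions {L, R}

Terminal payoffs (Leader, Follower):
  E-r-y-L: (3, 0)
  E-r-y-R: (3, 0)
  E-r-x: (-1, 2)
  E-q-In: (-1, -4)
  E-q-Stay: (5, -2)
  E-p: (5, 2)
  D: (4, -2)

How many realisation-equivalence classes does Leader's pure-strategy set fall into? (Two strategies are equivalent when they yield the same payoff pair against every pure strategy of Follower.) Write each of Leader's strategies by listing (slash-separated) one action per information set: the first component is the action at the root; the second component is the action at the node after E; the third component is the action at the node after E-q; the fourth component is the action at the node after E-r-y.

5

Leader has 24 pure strategies: E/r/In/L, E/r/In/R, E/r/Stay/L, E/r/Stay/R, E/q/In/L, E/q/In/R, E/q/Stay/L, E/q/Stay/R, E/p/In/L, E/p/In/R, E/p/Stay/L, E/p/Stay/R, D/r/In/L, D/r/In/R, D/r/Stay/L, D/r/Stay/R, D/q/In/L, D/q/In/R, D/q/Stay/L, D/q/Stay/R, D/p/In/L, D/p/In/R, D/p/Stay/L, D/p/Stay/R. Columns: y, x.
{E/r/In/L, E/r/In/R, E/r/Stay/L, E/r/Stay/R} → row (3,0) (-1,2)
{E/q/In/L, E/q/In/R} → row (-1,-4) (-1,-4)
{E/q/Stay/L, E/q/Stay/R} → row (5,-2) (5,-2)
{E/p/In/L, E/p/In/R, E/p/Stay/L, E/p/Stay/R} → row (5,2) (5,2)
{D/r/In/L, D/r/In/R, D/r/Stay/L, D/r/Stay/R, D/q/In/L, D/q/In/R, D/q/Stay/L, D/q/Stay/R, D/p/In/L, D/p/In/R, D/p/Stay/L, D/p/Stay/R} → row (4,-2) (4,-2)
That's 5 distinct rows out of 24 strategies.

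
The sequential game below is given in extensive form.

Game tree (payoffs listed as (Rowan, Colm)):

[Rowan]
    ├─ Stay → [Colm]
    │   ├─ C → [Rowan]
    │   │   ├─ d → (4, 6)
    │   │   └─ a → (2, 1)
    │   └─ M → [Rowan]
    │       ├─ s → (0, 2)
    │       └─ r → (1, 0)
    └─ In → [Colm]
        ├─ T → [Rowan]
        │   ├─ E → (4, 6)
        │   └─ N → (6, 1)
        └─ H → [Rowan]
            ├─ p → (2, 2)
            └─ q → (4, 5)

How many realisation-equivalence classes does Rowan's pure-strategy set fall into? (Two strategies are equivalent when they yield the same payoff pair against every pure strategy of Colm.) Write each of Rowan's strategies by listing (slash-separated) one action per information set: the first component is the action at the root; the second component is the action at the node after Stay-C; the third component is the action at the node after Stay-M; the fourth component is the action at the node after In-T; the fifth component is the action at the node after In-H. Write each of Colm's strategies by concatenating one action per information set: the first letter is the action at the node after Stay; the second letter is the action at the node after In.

8

Rowan has 32 pure strategies: Stay/d/s/E/p, Stay/d/s/E/q, Stay/d/s/N/p, Stay/d/s/N/q, Stay/d/r/E/p, Stay/d/r/E/q, Stay/d/r/N/p, Stay/d/r/N/q, Stay/a/s/E/p, Stay/a/s/E/q, Stay/a/s/N/p, Stay/a/s/N/q, Stay/a/r/E/p, Stay/a/r/E/q, Stay/a/r/N/p, Stay/a/r/N/q, In/d/s/E/p, In/d/s/E/q, In/d/s/N/p, In/d/s/N/q, In/d/r/E/p, In/d/r/E/q, In/d/r/N/p, In/d/r/N/q, In/a/s/E/p, In/a/s/E/q, In/a/s/N/p, In/a/s/N/q, In/a/r/E/p, In/a/r/E/q, In/a/r/N/p, In/a/r/N/q. Columns: CT, CH, MT, MH.
{Stay/d/s/E/p, Stay/d/s/E/q, Stay/d/s/N/p, Stay/d/s/N/q} → row (4,6) (4,6) (0,2) (0,2)
{Stay/d/r/E/p, Stay/d/r/E/q, Stay/d/r/N/p, Stay/d/r/N/q} → row (4,6) (4,6) (1,0) (1,0)
{Stay/a/s/E/p, Stay/a/s/E/q, Stay/a/s/N/p, Stay/a/s/N/q} → row (2,1) (2,1) (0,2) (0,2)
{Stay/a/r/E/p, Stay/a/r/E/q, Stay/a/r/N/p, Stay/a/r/N/q} → row (2,1) (2,1) (1,0) (1,0)
{In/d/s/E/p, In/d/r/E/p, In/a/s/E/p, In/a/r/E/p} → row (4,6) (2,2) (4,6) (2,2)
{In/d/s/E/q, In/d/r/E/q, In/a/s/E/q, In/a/r/E/q} → row (4,6) (4,5) (4,6) (4,5)
{In/d/s/N/p, In/d/r/N/p, In/a/s/N/p, In/a/r/N/p} → row (6,1) (2,2) (6,1) (2,2)
{In/d/s/N/q, In/d/r/N/q, In/a/s/N/q, In/a/r/N/q} → row (6,1) (4,5) (6,1) (4,5)
That's 8 distinct rows out of 32 strategies.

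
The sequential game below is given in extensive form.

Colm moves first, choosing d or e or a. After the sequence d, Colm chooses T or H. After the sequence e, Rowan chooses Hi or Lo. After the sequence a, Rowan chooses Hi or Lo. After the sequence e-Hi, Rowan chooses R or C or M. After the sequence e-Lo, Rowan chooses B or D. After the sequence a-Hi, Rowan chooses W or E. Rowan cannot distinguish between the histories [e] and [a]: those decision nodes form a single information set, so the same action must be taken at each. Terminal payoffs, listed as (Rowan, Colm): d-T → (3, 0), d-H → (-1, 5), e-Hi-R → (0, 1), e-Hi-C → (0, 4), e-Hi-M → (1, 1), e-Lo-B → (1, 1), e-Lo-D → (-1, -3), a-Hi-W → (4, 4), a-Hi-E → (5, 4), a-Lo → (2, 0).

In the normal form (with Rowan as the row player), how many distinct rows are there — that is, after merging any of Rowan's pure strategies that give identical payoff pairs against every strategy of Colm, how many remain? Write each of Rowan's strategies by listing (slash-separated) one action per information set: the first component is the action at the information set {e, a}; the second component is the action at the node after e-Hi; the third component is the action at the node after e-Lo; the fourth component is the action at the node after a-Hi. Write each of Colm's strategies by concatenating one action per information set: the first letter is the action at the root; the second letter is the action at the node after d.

8

Rowan has 24 pure strategies: Hi/R/B/W, Hi/R/B/E, Hi/R/D/W, Hi/R/D/E, Hi/C/B/W, Hi/C/B/E, Hi/C/D/W, Hi/C/D/E, Hi/M/B/W, Hi/M/B/E, Hi/M/D/W, Hi/M/D/E, Lo/R/B/W, Lo/R/B/E, Lo/R/D/W, Lo/R/D/E, Lo/C/B/W, Lo/C/B/E, Lo/C/D/W, Lo/C/D/E, Lo/M/B/W, Lo/M/B/E, Lo/M/D/W, Lo/M/D/E. Columns: dT, dH, eT, eH, aT, aH.
{Hi/R/B/W, Hi/R/D/W} → row (3,0) (-1,5) (0,1) (0,1) (4,4) (4,4)
{Hi/R/B/E, Hi/R/D/E} → row (3,0) (-1,5) (0,1) (0,1) (5,4) (5,4)
{Hi/C/B/W, Hi/C/D/W} → row (3,0) (-1,5) (0,4) (0,4) (4,4) (4,4)
{Hi/C/B/E, Hi/C/D/E} → row (3,0) (-1,5) (0,4) (0,4) (5,4) (5,4)
{Hi/M/B/W, Hi/M/D/W} → row (3,0) (-1,5) (1,1) (1,1) (4,4) (4,4)
{Hi/M/B/E, Hi/M/D/E} → row (3,0) (-1,5) (1,1) (1,1) (5,4) (5,4)
{Lo/R/B/W, Lo/R/B/E, Lo/C/B/W, Lo/C/B/E, Lo/M/B/W, Lo/M/B/E} → row (3,0) (-1,5) (1,1) (1,1) (2,0) (2,0)
{Lo/R/D/W, Lo/R/D/E, Lo/C/D/W, Lo/C/D/E, Lo/M/D/W, Lo/M/D/E} → row (3,0) (-1,5) (-1,-3) (-1,-3) (2,0) (2,0)
That's 8 distinct rows out of 24 strategies.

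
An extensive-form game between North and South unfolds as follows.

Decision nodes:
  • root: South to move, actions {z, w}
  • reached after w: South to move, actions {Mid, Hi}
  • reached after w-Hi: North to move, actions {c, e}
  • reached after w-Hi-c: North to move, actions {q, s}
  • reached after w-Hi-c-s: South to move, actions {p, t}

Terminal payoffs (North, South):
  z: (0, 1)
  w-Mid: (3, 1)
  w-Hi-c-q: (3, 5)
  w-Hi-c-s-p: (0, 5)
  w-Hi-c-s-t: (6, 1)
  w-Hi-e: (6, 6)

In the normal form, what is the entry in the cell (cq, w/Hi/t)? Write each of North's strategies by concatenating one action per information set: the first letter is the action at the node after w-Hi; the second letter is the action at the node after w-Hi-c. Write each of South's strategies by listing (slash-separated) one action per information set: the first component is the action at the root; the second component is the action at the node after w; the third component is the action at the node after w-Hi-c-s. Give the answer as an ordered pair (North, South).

Trace the play path from the root:
  South plays w
  South plays Hi at [w]
  North plays c at [w-Hi]
  North plays q at [w-Hi-c]
→ terminal payoff (3, 5).
(South's choice at the node after w-Hi-c-s is never reached on this path, so it doesn't affect the outcome.)

(3, 5)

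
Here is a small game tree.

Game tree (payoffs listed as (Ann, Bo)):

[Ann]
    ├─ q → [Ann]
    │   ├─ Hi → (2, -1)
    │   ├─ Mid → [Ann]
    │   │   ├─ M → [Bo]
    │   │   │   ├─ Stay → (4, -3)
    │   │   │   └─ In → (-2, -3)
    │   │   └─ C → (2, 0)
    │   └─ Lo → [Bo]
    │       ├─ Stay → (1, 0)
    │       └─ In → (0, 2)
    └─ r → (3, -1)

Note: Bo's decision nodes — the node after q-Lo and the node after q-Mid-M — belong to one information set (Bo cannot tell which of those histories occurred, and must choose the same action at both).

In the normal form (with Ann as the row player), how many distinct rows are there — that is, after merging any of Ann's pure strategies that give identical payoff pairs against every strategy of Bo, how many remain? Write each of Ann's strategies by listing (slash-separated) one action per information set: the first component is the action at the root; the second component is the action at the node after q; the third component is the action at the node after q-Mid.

Ann has 12 pure strategies: q/Hi/M, q/Hi/C, q/Mid/M, q/Mid/C, q/Lo/M, q/Lo/C, r/Hi/M, r/Hi/C, r/Mid/M, r/Mid/C, r/Lo/M, r/Lo/C. Columns: Stay, In.
{q/Hi/M, q/Hi/C} → row (2,-1) (2,-1)
{q/Mid/M} → row (4,-3) (-2,-3)
{q/Mid/C} → row (2,0) (2,0)
{q/Lo/M, q/Lo/C} → row (1,0) (0,2)
{r/Hi/M, r/Hi/C, r/Mid/M, r/Mid/C, r/Lo/M, r/Lo/C} → row (3,-1) (3,-1)
That's 5 distinct rows out of 12 strategies.

5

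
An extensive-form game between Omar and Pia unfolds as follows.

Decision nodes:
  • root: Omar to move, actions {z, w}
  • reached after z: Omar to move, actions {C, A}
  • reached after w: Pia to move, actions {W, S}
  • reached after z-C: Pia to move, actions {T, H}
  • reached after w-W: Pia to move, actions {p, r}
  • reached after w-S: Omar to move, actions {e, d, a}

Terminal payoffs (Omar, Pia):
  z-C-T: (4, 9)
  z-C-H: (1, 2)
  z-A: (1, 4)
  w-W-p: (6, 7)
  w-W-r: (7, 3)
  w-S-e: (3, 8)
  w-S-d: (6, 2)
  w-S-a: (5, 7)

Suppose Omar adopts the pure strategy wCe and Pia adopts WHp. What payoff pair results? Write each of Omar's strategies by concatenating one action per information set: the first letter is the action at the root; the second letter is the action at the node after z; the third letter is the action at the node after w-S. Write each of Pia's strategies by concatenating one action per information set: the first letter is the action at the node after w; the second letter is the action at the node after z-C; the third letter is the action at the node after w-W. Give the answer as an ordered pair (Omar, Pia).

(6, 7)

Trace the play path from the root:
  Omar plays w
  Pia plays W at [w]
  Pia plays p at [w-W]
→ terminal payoff (6, 7).
(Omar's choice at the node after z is never reached on this path, so it doesn't affect the outcome.)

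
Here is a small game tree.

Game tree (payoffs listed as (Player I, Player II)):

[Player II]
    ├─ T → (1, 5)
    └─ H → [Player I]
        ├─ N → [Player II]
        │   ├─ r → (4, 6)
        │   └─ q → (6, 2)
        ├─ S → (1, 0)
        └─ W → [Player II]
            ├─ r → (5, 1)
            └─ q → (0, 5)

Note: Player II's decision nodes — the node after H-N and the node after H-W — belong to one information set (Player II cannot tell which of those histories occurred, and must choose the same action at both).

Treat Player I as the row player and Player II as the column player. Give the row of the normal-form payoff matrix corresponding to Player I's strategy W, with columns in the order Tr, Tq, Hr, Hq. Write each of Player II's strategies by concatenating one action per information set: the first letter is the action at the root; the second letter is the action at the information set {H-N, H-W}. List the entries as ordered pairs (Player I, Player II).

vs Tr: Player II plays T → (1, 5)
vs Tq: Player II plays T → (1, 5)
vs Hr: Player II plays H → Player I plays W at [H] → Player II plays r at [H-W] → (5, 1)
vs Hq: Player II plays H → Player I plays W at [H] → Player II plays q at [H-W] → (0, 5)

(1,5) (1,5) (5,1) (0,5)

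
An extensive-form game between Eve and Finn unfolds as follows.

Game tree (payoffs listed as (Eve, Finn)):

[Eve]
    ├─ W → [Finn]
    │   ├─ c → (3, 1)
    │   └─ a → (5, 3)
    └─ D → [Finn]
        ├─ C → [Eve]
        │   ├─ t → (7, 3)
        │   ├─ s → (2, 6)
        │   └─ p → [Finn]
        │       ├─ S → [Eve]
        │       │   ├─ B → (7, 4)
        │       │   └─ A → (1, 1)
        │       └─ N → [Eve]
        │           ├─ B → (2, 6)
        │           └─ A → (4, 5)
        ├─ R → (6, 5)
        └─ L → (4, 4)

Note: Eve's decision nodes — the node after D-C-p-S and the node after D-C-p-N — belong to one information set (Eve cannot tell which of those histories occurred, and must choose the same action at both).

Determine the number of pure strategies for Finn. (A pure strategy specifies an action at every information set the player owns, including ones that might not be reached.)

12

Finn owns the node after W with actions {c, a} — two choices.
Finn owns the node after D with actions {C, R, L} — three choices.
Finn owns the node after D-C-p with actions {S, N} — two choices.
A pure strategy fixes one action at each information set independently, so the count is the product 2 × 3 × 2 = 12.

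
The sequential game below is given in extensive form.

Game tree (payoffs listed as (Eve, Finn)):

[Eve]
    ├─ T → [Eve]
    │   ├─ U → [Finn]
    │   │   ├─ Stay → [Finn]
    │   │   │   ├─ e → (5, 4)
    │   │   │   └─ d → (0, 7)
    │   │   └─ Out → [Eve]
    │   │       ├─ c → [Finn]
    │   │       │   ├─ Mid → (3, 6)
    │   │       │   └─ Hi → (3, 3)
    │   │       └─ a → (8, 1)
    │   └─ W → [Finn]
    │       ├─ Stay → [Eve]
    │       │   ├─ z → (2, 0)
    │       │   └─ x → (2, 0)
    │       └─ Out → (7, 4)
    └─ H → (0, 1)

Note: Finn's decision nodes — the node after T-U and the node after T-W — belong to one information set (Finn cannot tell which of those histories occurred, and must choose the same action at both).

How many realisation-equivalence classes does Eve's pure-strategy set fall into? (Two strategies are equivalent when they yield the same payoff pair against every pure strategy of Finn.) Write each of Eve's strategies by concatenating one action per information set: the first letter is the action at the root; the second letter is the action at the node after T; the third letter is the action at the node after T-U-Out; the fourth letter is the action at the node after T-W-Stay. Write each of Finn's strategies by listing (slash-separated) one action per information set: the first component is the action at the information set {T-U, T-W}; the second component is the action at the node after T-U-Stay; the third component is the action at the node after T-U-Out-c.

4

Eve has 16 pure strategies: TUcz, TUcx, TUaz, TUax, TWcz, TWcx, TWaz, TWax, HUcz, HUcx, HUaz, HUax, HWcz, HWcx, HWaz, HWax. Columns: Stay/e/Mid, Stay/e/Hi, Stay/d/Mid, Stay/d/Hi, Out/e/Mid, Out/e/Hi, Out/d/Mid, Out/d/Hi.
{TUcz, TUcx} → row (5,4) (5,4) (0,7) (0,7) (3,6) (3,3) (3,6) (3,3)
{TUaz, TUax} → row (5,4) (5,4) (0,7) (0,7) (8,1) (8,1) (8,1) (8,1)
{TWcz, TWcx, TWaz, TWax} → row (2,0) (2,0) (2,0) (2,0) (7,4) (7,4) (7,4) (7,4)
{HUcz, HUcx, HUaz, HUax, HWcz, HWcx, HWaz, HWax} → row (0,1) (0,1) (0,1) (0,1) (0,1) (0,1) (0,1) (0,1)
That's 4 distinct rows out of 16 strategies.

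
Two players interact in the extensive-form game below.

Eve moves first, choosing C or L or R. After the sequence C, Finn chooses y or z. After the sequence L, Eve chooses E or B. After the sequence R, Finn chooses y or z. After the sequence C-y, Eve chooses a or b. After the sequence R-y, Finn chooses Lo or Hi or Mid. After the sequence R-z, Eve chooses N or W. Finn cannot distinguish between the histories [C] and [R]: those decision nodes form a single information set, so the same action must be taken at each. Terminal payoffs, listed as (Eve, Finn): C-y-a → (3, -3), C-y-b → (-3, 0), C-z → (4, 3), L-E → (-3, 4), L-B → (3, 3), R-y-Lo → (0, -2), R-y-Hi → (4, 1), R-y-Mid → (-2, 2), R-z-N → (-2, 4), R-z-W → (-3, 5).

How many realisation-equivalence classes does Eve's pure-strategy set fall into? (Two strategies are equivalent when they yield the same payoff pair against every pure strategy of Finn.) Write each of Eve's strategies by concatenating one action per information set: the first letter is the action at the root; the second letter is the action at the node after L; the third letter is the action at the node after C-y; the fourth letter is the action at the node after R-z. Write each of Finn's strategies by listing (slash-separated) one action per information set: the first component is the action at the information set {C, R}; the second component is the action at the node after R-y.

6

Eve has 24 pure strategies: CEaN, CEaW, CEbN, CEbW, CBaN, CBaW, CBbN, CBbW, LEaN, LEaW, LEbN, LEbW, LBaN, LBaW, LBbN, LBbW, REaN, REaW, REbN, REbW, RBaN, RBaW, RBbN, RBbW. Columns: y/Lo, y/Hi, y/Mid, z/Lo, z/Hi, z/Mid.
{CEaN, CEaW, CBaN, CBaW} → row (3,-3) (3,-3) (3,-3) (4,3) (4,3) (4,3)
{CEbN, CEbW, CBbN, CBbW} → row (-3,0) (-3,0) (-3,0) (4,3) (4,3) (4,3)
{LEaN, LEaW, LEbN, LEbW} → row (-3,4) (-3,4) (-3,4) (-3,4) (-3,4) (-3,4)
{LBaN, LBaW, LBbN, LBbW} → row (3,3) (3,3) (3,3) (3,3) (3,3) (3,3)
{REaN, REbN, RBaN, RBbN} → row (0,-2) (4,1) (-2,2) (-2,4) (-2,4) (-2,4)
{REaW, REbW, RBaW, RBbW} → row (0,-2) (4,1) (-2,2) (-3,5) (-3,5) (-3,5)
That's 6 distinct rows out of 24 strategies.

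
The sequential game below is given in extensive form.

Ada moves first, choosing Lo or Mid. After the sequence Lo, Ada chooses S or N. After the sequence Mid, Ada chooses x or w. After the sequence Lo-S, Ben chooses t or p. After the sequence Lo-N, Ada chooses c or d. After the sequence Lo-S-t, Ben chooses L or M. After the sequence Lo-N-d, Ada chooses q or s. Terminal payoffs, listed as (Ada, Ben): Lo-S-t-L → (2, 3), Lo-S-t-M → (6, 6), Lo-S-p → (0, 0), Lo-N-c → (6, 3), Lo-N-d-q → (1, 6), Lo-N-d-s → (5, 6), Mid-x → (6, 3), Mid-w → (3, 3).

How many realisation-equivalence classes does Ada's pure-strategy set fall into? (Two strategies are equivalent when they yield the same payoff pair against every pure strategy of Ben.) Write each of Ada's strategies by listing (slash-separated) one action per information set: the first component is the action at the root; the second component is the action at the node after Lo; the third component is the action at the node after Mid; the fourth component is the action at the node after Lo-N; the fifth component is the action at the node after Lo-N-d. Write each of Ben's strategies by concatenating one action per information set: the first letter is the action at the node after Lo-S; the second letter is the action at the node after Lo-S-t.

Ada has 32 pure strategies: Lo/S/x/c/q, Lo/S/x/c/s, Lo/S/x/d/q, Lo/S/x/d/s, Lo/S/w/c/q, Lo/S/w/c/s, Lo/S/w/d/q, Lo/S/w/d/s, Lo/N/x/c/q, Lo/N/x/c/s, Lo/N/x/d/q, Lo/N/x/d/s, Lo/N/w/c/q, Lo/N/w/c/s, Lo/N/w/d/q, Lo/N/w/d/s, Mid/S/x/c/q, Mid/S/x/c/s, Mid/S/x/d/q, Mid/S/x/d/s, Mid/S/w/c/q, Mid/S/w/c/s, Mid/S/w/d/q, Mid/S/w/d/s, Mid/N/x/c/q, Mid/N/x/c/s, Mid/N/x/d/q, Mid/N/x/d/s, Mid/N/w/c/q, Mid/N/w/c/s, Mid/N/w/d/q, Mid/N/w/d/s. Columns: tL, tM, pL, pM.
{Lo/S/x/c/q, Lo/S/x/c/s, Lo/S/x/d/q, Lo/S/x/d/s, Lo/S/w/c/q, Lo/S/w/c/s, Lo/S/w/d/q, Lo/S/w/d/s} → row (2,3) (6,6) (0,0) (0,0)
{Lo/N/x/c/q, Lo/N/x/c/s, Lo/N/w/c/q, Lo/N/w/c/s, Mid/S/x/c/q, Mid/S/x/c/s, Mid/S/x/d/q, Mid/S/x/d/s, Mid/N/x/c/q, Mid/N/x/c/s, Mid/N/x/d/q, Mid/N/x/d/s} → row (6,3) (6,3) (6,3) (6,3)
{Lo/N/x/d/q, Lo/N/w/d/q} → row (1,6) (1,6) (1,6) (1,6)
{Lo/N/x/d/s, Lo/N/w/d/s} → row (5,6) (5,6) (5,6) (5,6)
{Mid/S/w/c/q, Mid/S/w/c/s, Mid/S/w/d/q, Mid/S/w/d/s, Mid/N/w/c/q, Mid/N/w/c/s, Mid/N/w/d/q, Mid/N/w/d/s} → row (3,3) (3,3) (3,3) (3,3)
That's 5 distinct rows out of 32 strategies.

5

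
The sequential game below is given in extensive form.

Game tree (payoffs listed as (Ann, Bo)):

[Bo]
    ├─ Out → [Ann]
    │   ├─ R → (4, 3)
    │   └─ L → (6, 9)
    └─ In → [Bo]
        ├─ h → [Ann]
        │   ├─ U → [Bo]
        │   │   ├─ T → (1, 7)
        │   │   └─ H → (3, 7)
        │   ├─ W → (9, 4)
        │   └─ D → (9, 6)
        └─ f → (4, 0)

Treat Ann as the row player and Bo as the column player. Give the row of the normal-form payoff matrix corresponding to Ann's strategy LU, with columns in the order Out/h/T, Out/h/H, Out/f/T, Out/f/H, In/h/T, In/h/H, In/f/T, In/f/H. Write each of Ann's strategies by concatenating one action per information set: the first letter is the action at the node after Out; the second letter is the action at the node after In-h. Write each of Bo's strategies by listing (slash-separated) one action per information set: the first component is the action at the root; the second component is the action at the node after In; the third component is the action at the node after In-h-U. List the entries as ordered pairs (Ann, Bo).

(6,9) (6,9) (6,9) (6,9) (1,7) (3,7) (4,0) (4,0)

vs Out/h/T: Bo plays Out → Ann plays L at [Out] → (6, 9)
vs Out/h/H: Bo plays Out → Ann plays L at [Out] → (6, 9)
vs Out/f/T: Bo plays Out → Ann plays L at [Out] → (6, 9)
vs Out/f/H: Bo plays Out → Ann plays L at [Out] → (6, 9)
vs In/h/T: Bo plays In → Bo plays h at [In] → Ann plays U at [In-h] → Bo plays T at [In-h-U] → (1, 7)
vs In/h/H: Bo plays In → Bo plays h at [In] → Ann plays U at [In-h] → Bo plays H at [In-h-U] → (3, 7)
vs In/f/T: Bo plays In → Bo plays f at [In] → (4, 0)
vs In/f/H: Bo plays In → Bo plays f at [In] → (4, 0)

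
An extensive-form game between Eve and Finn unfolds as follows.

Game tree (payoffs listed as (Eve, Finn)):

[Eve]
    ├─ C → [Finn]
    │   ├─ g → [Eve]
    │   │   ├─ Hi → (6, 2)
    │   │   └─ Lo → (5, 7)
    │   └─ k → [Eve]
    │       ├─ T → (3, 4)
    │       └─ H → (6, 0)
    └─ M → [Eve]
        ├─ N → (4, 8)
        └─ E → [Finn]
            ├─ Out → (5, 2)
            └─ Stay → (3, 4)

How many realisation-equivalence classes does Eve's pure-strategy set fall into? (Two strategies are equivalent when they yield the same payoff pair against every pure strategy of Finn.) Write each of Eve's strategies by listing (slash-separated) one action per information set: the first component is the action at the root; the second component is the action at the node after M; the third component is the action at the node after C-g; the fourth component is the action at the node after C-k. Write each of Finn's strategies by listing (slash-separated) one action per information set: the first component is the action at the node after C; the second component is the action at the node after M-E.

Eve has 16 pure strategies: C/N/Hi/T, C/N/Hi/H, C/N/Lo/T, C/N/Lo/H, C/E/Hi/T, C/E/Hi/H, C/E/Lo/T, C/E/Lo/H, M/N/Hi/T, M/N/Hi/H, M/N/Lo/T, M/N/Lo/H, M/E/Hi/T, M/E/Hi/H, M/E/Lo/T, M/E/Lo/H. Columns: g/Out, g/Stay, k/Out, k/Stay.
{C/N/Hi/T, C/E/Hi/T} → row (6,2) (6,2) (3,4) (3,4)
{C/N/Hi/H, C/E/Hi/H} → row (6,2) (6,2) (6,0) (6,0)
{C/N/Lo/T, C/E/Lo/T} → row (5,7) (5,7) (3,4) (3,4)
{C/N/Lo/H, C/E/Lo/H} → row (5,7) (5,7) (6,0) (6,0)
{M/N/Hi/T, M/N/Hi/H, M/N/Lo/T, M/N/Lo/H} → row (4,8) (4,8) (4,8) (4,8)
{M/E/Hi/T, M/E/Hi/H, M/E/Lo/T, M/E/Lo/H} → row (5,2) (3,4) (5,2) (3,4)
That's 6 distinct rows out of 16 strategies.

6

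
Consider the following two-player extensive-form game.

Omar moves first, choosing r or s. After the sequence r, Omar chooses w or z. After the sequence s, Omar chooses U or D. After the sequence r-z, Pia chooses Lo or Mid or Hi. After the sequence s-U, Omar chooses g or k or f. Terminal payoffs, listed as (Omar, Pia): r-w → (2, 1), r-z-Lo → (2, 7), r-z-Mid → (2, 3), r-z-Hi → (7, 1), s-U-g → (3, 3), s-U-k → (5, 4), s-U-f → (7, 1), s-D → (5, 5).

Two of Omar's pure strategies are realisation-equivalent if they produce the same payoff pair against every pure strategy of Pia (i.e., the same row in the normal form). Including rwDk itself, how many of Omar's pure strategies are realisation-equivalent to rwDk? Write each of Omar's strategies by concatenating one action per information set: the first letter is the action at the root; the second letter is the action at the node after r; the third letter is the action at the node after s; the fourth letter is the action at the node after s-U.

Row for rwDk (columns Lo, Mid, Hi): (2,1) (2,1) (2,1).
Under rwDk, Omar's choice at the node after s and at the node after s-U can never be reached regardless of what Pia does, so varying those choices leaves every outcome unchanged.
Holding the reachable choices fixed and varying the unreachable ones freely already gives 2 × 3 = 6 equivalent strategies.
No other strategy reproduces this row, so those 6 are the full class: rwUg, rwUk, rwUf, rwDg, rwDk, rwDf.

6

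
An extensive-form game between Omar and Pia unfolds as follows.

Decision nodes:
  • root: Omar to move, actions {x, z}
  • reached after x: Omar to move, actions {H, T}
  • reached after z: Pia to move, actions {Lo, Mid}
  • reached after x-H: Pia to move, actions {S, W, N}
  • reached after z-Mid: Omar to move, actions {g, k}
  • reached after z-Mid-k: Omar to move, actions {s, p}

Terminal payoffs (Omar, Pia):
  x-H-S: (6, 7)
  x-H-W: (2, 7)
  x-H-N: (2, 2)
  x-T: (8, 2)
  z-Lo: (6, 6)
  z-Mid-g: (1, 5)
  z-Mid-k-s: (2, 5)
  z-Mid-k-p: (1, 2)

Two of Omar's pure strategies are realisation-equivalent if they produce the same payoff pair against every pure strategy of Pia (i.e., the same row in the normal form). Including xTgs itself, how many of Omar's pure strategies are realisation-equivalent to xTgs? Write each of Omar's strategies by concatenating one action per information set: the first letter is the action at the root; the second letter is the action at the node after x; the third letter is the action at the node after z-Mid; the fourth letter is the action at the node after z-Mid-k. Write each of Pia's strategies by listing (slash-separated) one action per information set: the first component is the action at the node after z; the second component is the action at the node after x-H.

Row for xTgs (columns Lo/S, Lo/W, Lo/N, Mid/S, Mid/W, Mid/N): (8,2) (8,2) (8,2) (8,2) (8,2) (8,2).
Under xTgs, Omar's choice at the node after z-Mid and at the node after z-Mid-k can never be reached regardless of what Pia does, so varying those choices leaves every outcome unchanged.
Holding the reachable choices fixed and varying the unreachable ones freely already gives 2 × 2 = 4 equivalent strategies.
No other strategy reproduces this row, so those 4 are the full class: xTgs, xTgp, xTks, xTkp.

4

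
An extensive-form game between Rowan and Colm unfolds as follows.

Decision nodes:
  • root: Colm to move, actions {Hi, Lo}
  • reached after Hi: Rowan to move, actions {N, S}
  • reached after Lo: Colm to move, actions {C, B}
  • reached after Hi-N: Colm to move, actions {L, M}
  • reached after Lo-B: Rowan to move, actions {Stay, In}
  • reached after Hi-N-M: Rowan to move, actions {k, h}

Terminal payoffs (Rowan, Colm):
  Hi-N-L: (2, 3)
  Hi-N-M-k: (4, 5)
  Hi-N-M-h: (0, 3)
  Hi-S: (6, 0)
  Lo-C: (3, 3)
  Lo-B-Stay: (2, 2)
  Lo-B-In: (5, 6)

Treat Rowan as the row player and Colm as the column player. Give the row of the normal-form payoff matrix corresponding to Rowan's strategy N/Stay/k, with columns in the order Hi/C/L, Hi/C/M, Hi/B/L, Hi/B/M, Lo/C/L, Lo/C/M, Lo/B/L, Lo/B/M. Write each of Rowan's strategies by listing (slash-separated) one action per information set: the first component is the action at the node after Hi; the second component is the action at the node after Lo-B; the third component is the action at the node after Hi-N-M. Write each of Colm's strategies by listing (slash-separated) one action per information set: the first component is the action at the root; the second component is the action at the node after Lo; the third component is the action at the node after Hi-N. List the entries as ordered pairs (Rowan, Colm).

(2,3) (4,5) (2,3) (4,5) (3,3) (3,3) (2,2) (2,2)

vs Hi/C/L: Colm plays Hi → Rowan plays N at [Hi] → Colm plays L at [Hi-N] → (2, 3)
vs Hi/C/M: Colm plays Hi → Rowan plays N at [Hi] → Colm plays M at [Hi-N] → Rowan plays k at [Hi-N-M] → (4, 5)
vs Hi/B/L: Colm plays Hi → Rowan plays N at [Hi] → Colm plays L at [Hi-N] → (2, 3)
vs Hi/B/M: Colm plays Hi → Rowan plays N at [Hi] → Colm plays M at [Hi-N] → Rowan plays k at [Hi-N-M] → (4, 5)
vs Lo/C/L: Colm plays Lo → Colm plays C at [Lo] → (3, 3)
vs Lo/C/M: Colm plays Lo → Colm plays C at [Lo] → (3, 3)
vs Lo/B/L: Colm plays Lo → Colm plays B at [Lo] → Rowan plays Stay at [Lo-B] → (2, 2)
vs Lo/B/M: Colm plays Lo → Colm plays B at [Lo] → Rowan plays Stay at [Lo-B] → (2, 2)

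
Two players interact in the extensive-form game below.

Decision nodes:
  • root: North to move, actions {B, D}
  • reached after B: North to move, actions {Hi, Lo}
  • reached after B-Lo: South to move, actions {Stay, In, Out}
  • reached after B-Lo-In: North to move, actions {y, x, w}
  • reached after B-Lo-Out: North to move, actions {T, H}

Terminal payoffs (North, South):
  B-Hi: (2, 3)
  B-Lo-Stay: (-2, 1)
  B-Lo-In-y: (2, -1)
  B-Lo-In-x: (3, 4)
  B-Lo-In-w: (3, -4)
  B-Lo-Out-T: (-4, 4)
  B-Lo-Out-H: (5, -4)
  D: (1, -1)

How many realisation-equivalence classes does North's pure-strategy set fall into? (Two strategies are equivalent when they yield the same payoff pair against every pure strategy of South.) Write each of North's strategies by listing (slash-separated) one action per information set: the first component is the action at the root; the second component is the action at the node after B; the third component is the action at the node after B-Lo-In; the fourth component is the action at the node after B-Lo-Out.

8

North has 24 pure strategies: B/Hi/y/T, B/Hi/y/H, B/Hi/x/T, B/Hi/x/H, B/Hi/w/T, B/Hi/w/H, B/Lo/y/T, B/Lo/y/H, B/Lo/x/T, B/Lo/x/H, B/Lo/w/T, B/Lo/w/H, D/Hi/y/T, D/Hi/y/H, D/Hi/x/T, D/Hi/x/H, D/Hi/w/T, D/Hi/w/H, D/Lo/y/T, D/Lo/y/H, D/Lo/x/T, D/Lo/x/H, D/Lo/w/T, D/Lo/w/H. Columns: Stay, In, Out.
{B/Hi/y/T, B/Hi/y/H, B/Hi/x/T, B/Hi/x/H, B/Hi/w/T, B/Hi/w/H} → row (2,3) (2,3) (2,3)
{B/Lo/y/T} → row (-2,1) (2,-1) (-4,4)
{B/Lo/y/H} → row (-2,1) (2,-1) (5,-4)
{B/Lo/x/T} → row (-2,1) (3,4) (-4,4)
{B/Lo/x/H} → row (-2,1) (3,4) (5,-4)
{B/Lo/w/T} → row (-2,1) (3,-4) (-4,4)
{B/Lo/w/H} → row (-2,1) (3,-4) (5,-4)
{D/Hi/y/T, D/Hi/y/H, D/Hi/x/T, D/Hi/x/H, D/Hi/w/T, D/Hi/w/H, D/Lo/y/T, D/Lo/y/H, D/Lo/x/T, D/Lo/x/H, D/Lo/w/T, D/Lo/w/H} → row (1,-1) (1,-1) (1,-1)
That's 8 distinct rows out of 24 strategies.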